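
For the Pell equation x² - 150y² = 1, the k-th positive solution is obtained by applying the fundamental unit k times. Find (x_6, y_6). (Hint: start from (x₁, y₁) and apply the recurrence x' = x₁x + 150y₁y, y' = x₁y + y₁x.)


Step 1: Find the fundamental solution (x₁, y₁) of x² - 150y² = 1.
  Expand √150 as a continued fraction. a₀ = ⌊√150⌋ = 12; iterate m_{k+1} = d_k·a_k − m_k, d_{k+1} = (150 − m_{k+1}²)/d_k, a_{k+1} = ⌊(a₀ + m_{k+1})/d_{k+1}⌋ (starting m₀ = 0, d₀ = 1), with convergents p_k = a_k·p_{k-1} + p_{k-2}, q_k = a_k·q_{k-1} + q_{k-2} (p₋₁ = 1, q₋₁ = 0):
  k = 0: a₀ = 12; p₀/q₀ = 12/1; p₀² − 150·q₀² = 144 − 150 = -6.
  k = 1: m = 12, d = 6, a = ⌊(12 + 12)/6⌋ = 4; p/q = (4·12 + 1)/(4·1 + 0) = 49/4; p² − 150·q² = 2401 − 2400 = 1.
  The first convergent with p² − 150·q² = 1 gives the fundamental solution (x₁, y₁) = (49, 4).
Step 2: Apply the recurrence (x_{n+1}, y_{n+1}) = (x₁x_n + 150y₁y_n, x₁y_n + y₁x_n) repeatedly.
  From (x_1, y_1) = (49, 4): x_2 = 49·49 + 150·4·4 = 4801; y_2 = 49·4 + 4·49 = 392.
  From (x_2, y_2) = (4801, 392): x_3 = 49·4801 + 150·4·392 = 470449; y_3 = 49·392 + 4·4801 = 38412.
  From (x_3, y_3) = (470449, 38412): x_4 = 49·470449 + 150·4·38412 = 46099201; y_4 = 49·38412 + 4·470449 = 3763984.
  From (x_4, y_4) = (46099201, 3763984): x_5 = 49·46099201 + 150·4·3763984 = 4517251249; y_5 = 49·3763984 + 4·46099201 = 368832020.
  From (x_5, y_5) = (4517251249, 368832020): x_6 = 49·4517251249 + 150·4·368832020 = 442644523201; y_6 = 49·368832020 + 4·4517251249 = 36141773976.
Step 3: Verify x_6² - 150·y_6² = 195934173919840627286401 - 195934173919840627286400 = 1 (should be 1). ✓

(x_1, y_1) = (49, 4); (x_6, y_6) = (442644523201, 36141773976).


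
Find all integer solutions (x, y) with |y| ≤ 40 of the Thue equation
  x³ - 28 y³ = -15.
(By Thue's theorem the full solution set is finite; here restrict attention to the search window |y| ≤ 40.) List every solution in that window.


The equation is x³ - 28y³ = -15. For fixed y, x³ = 28·y³ − 15, so a solution requires the RHS to be a perfect cube.
Strategy: iterate y from -40 to 40, compute RHS = 28·y³ − 15, and check whether it is a (positive or negative) perfect cube.
Check small values of y:
  y = 0: RHS = -15 is not a perfect cube.
  y = 1: RHS = 13 is not a perfect cube.
  y = -1: RHS = -43 is not a perfect cube.
  y = 2: RHS = 209 is not a perfect cube.
  y = -2: RHS = -239 is not a perfect cube.
  y = 3: RHS = 741 is not a perfect cube.
  y = -3: RHS = -771 is not a perfect cube.
Continuing the search up to |y| = 40 finds no solutions either.
No (x, y) in the scanned range satisfies the equation.

No integer solutions with |y| ≤ 40.


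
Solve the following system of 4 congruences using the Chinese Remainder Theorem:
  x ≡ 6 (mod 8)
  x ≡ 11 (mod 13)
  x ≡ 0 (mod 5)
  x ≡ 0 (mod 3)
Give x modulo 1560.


Product of moduli M = 8 · 13 · 5 · 3 = 1560.
Merge one congruence at a time:
  Start: x ≡ 6 (mod 8).
  Combine with x ≡ 11 (mod 13); new modulus lcm = 104.
    Write x = 6 + 8·t and substitute into x ≡ 11 (mod 13): 8·t ≡ 11 − 6 = 5 (mod 13).
    The inverse of 8 mod 13 is 5 (since 8·5 = 40 = 3·13 + 1), so t ≡ 5·5 = 25 ≡ 12 (mod 13).
    Then x = 6 + 8·12 = 102, valid modulo lcm(8, 13) = 104: x ≡ 102 (mod 104).
  Combine with x ≡ 0 (mod 5); new modulus lcm = 520.
    Write x = 102 + 104·t and substitute into x ≡ 0 (mod 5): 104·t ≡ 0 − 102 = -102 (mod 5).
    Reduce coefficients mod 5: 4·t ≡ 3 (mod 5).
    The inverse of 4 mod 5 is 4 (since 4·4 = 16 = 3·5 + 1), so t ≡ 4·3 = 12 ≡ 2 (mod 5).
    Then x = 102 + 104·2 = 310, valid modulo lcm(104, 5) = 520: x ≡ 310 (mod 520).
  Combine with x ≡ 0 (mod 3); new modulus lcm = 1560.
    Write x = 310 + 520·t and substitute into x ≡ 0 (mod 3): 520·t ≡ 0 − 310 = -310 (mod 3).
    Reduce coefficients mod 3: 1·t ≡ 2 (mod 3).
    So t ≡ 2 (mod 3).
    Then x = 310 + 520·2 = 1350, valid modulo lcm(520, 3) = 1560: x ≡ 1350 (mod 1560).
Verify against each original: 1350 mod 8 = 6, 1350 mod 13 = 11, 1350 mod 5 = 0, 1350 mod 3 = 0.

x ≡ 1350 (mod 1560).


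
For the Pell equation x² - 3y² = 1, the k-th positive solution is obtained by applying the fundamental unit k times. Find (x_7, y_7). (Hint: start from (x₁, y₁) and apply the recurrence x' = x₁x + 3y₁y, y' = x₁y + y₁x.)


Step 1: Find the fundamental solution (x₁, y₁) of x² - 3y² = 1.
  Expand √3 as a continued fraction. a₀ = ⌊√3⌋ = 1; iterate m_{k+1} = d_k·a_k − m_k, d_{k+1} = (3 − m_{k+1}²)/d_k, a_{k+1} = ⌊(a₀ + m_{k+1})/d_{k+1}⌋ (starting m₀ = 0, d₀ = 1), with convergents p_k = a_k·p_{k-1} + p_{k-2}, q_k = a_k·q_{k-1} + q_{k-2} (p₋₁ = 1, q₋₁ = 0):
  k = 0: a₀ = 1; p₀/q₀ = 1/1; p₀² − 3·q₀² = 1 − 3 = -2.
  k = 1: m = 1, d = 2, a = ⌊(1 + 1)/2⌋ = 1; p/q = (1·1 + 1)/(1·1 + 0) = 2/1; p² − 3·q² = 4 − 3 = 1.
  The first convergent with p² − 3·q² = 1 gives the fundamental solution (x₁, y₁) = (2, 1).
Step 2: Apply the recurrence (x_{n+1}, y_{n+1}) = (x₁x_n + 3y₁y_n, x₁y_n + y₁x_n) repeatedly.
  From (x_1, y_1) = (2, 1): x_2 = 2·2 + 3·1·1 = 7; y_2 = 2·1 + 1·2 = 4.
  From (x_2, y_2) = (7, 4): x_3 = 2·7 + 3·1·4 = 26; y_3 = 2·4 + 1·7 = 15.
  From (x_3, y_3) = (26, 15): x_4 = 2·26 + 3·1·15 = 97; y_4 = 2·15 + 1·26 = 56.
  From (x_4, y_4) = (97, 56): x_5 = 2·97 + 3·1·56 = 362; y_5 = 2·56 + 1·97 = 209.
  From (x_5, y_5) = (362, 209): x_6 = 2·362 + 3·1·209 = 1351; y_6 = 2·209 + 1·362 = 780.
  From (x_6, y_6) = (1351, 780): x_7 = 2·1351 + 3·1·780 = 5042; y_7 = 2·780 + 1·1351 = 2911.
Step 3: Verify x_7² - 3·y_7² = 25421764 - 25421763 = 1 (should be 1). ✓

(x_1, y_1) = (2, 1); (x_7, y_7) = (5042, 2911).


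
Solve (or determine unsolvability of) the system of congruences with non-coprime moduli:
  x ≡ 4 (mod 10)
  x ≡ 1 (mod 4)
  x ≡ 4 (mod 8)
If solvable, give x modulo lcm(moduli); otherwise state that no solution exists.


Moduli 10, 4, 8 are not pairwise coprime, so CRT works modulo lcm(m_i) when all pairwise compatibility conditions hold.
Pairwise compatibility: gcd(m_i, m_j) must divide a_i - a_j for every pair.
Merge one congruence at a time:
  Start: x ≡ 4 (mod 10).
  Combine with x ≡ 1 (mod 4): gcd(10, 4) = 2, and 1 - 4 = -3 is NOT divisible by 2.
    ⇒ system is inconsistent (no integer solution).

No solution (the system is inconsistent).


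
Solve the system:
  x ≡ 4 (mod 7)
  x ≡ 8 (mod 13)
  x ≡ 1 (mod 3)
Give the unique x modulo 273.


Moduli 7, 13, 3 are pairwise coprime; by CRT there is a unique solution modulo M = 7 · 13 · 3 = 273.
Solve pairwise, accumulating the modulus:
  Start with x ≡ 4 (mod 7).
  Combine with x ≡ 8 (mod 13): since gcd(7, 13) = 1, we get a unique residue mod 91.
    Write x = 4 + 7·t and substitute into x ≡ 8 (mod 13): 7·t ≡ 8 − 4 = 4 (mod 13).
    The inverse of 7 mod 13 is 2 (since 7·2 = 14 = 1·13 + 1), so t ≡ 2·4 = 8 ≡ 8 (mod 13).
    Then x = 4 + 7·8 = 60, valid modulo lcm(7, 13) = 91: x ≡ 60 (mod 91).
  Combine with x ≡ 1 (mod 3): since gcd(91, 3) = 1, we get a unique residue mod 273.
    Write x = 60 + 91·t and substitute into x ≡ 1 (mod 3): 91·t ≡ 1 − 60 = -59 (mod 3).
    Reduce coefficients mod 3: 1·t ≡ 1 (mod 3).
    So t ≡ 1 (mod 3).
    Then x = 60 + 91·1 = 151, valid modulo lcm(91, 3) = 273: x ≡ 151 (mod 273).
Verify: 151 mod 7 = 4 ✓, 151 mod 13 = 8 ✓, 151 mod 3 = 1 ✓.

x ≡ 151 (mod 273).


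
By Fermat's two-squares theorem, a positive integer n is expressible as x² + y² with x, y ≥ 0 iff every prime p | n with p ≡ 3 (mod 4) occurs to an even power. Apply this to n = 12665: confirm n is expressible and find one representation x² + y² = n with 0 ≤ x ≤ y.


Step 1: Factor n = 12665 = 5 · 17 · 149.
Step 2: Check the mod-4 condition on each prime factor: 5 ≡ 1 (mod 4), exponent 1; 17 ≡ 1 (mod 4), exponent 1; 149 ≡ 1 (mod 4), exponent 1.
All primes ≡ 3 (mod 4) appear to even exponent (or don't appear), so by the two-squares theorem n IS expressible as a sum of two squares.
Step 3: Build a representation. Here n = 5 · 17 · 149 is a product of primes ≡ 1 (mod 4). Each prime p ≡ 1 (mod 4) is itself a sum of two squares; find a² by testing p − a² for a perfect square:
  5: 5 − 1² = 4 = 2² ⇒ 5 = 1² + 2².
  17: 17 − 1² = 16 = 4² ⇒ 17 = 1² + 4².
  149: 149 − 1² = 148, 149 − 2² = 145, 149 − 3² = 140, 149 − 4² = 133, 149 − 5² = 124, 149 − 6² = 113, 149 − 7² = 100 = 10² ⇒ 149 = 7² + 10².
  Combine using the Brahmagupta–Fibonacci identity (a² + b²)(c² + d²) = (ac − bd)² + (ad + bc)² = (ac + bd)² + (ad − bc)²:
  5 · 17 = 85: from (1² + 2²)(1² + 4²), take (1·1 − 2·4, 1·4 + 2·1) = (1 − 8, 4 + 2) = (-7, 6); dropping signs (only squares matter) gives (7, 6); check 7² + 6² = 49 + 36 = 85 ✓.
  85 · 149 = 12665: from (7² + 6²)(7² + 10²), take (7·7 − 6·10, 7·10 + 6·7) = (49 − 60, 70 + 42) = (-11, 112); dropping signs (only squares matter) gives (11, 112); check 11² + 112² = 121 + 12544 = 12665 ✓.
Step 4: Order so x ≤ y and verify: 11² + 112² = 121 + 12544 = 12665 = n. ✓

n = 12665 = 11² + 112² (one valid representation with x ≤ y).


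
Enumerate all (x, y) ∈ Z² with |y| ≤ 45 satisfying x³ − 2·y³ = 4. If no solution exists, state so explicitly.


The equation is x³ - 2y³ = 4. For fixed y, x³ = 2·y³ + 4, so a solution requires the RHS to be a perfect cube.
Strategy: iterate y from -45 to 45, compute RHS = 2·y³ + 4, and check whether it is a (positive or negative) perfect cube.
Check small values of y:
  y = 0: RHS = 4 is not a perfect cube.
  y = 1: RHS = 6 is not a perfect cube.
  y = -1: RHS = 2 is not a perfect cube.
  y = 2: RHS = 20 is not a perfect cube.
  y = -2: RHS = -12 is not a perfect cube.
  y = 3: RHS = 58 is not a perfect cube.
  y = -3: RHS = -50 is not a perfect cube.
Continuing the search up to |y| = 45 finds no solutions either.
No (x, y) in the scanned range satisfies the equation.

No integer solutions with |y| ≤ 45.


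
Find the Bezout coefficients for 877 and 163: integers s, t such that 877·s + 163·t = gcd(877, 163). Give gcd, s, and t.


Euclidean algorithm on (877, 163) — divide until remainder is 0:
  877 = 5 · 163 + 62
  163 = 2 · 62 + 39
  62 = 1 · 39 + 23
  39 = 1 · 23 + 16
  23 = 1 · 16 + 7
  16 = 2 · 7 + 2
  7 = 3 · 2 + 1
  2 = 2 · 1 + 0
gcd(877, 163) = 1.
Track Bezout coefficients alongside the remainders: start with r₀ = 877 = a·1 + b·0 (s = 1, t = 0) and r₁ = 163 = a·0 + b·1 (s = 0, t = 1); each new remainder r_{k+1} = r_{k-1} − q_k·r_k inherits s_{k+1} = s_{k-1} − q_k·s_k, t_{k+1} = t_{k-1} − q_k·t_k, so r_k = a·s_k + b·t_k at every step:
  q = 5: r = 62, s = 1 − 5·0 = 1, t = 0 − 5·1 = -5  (check: 877·1 + 163·(-5) = 62)
  q = 2: r = 39, s = 0 − 2·1 = -2, t = 1 − 2·(-5) = 11  (check: 877·(-2) + 163·11 = 39)
  q = 1: r = 23, s = 1 − 1·(-2) = 3, t = -5 − 1·11 = -16  (check: 877·3 + 163·(-16) = 23)
  q = 1: r = 16, s = -2 − 1·3 = -5, t = 11 − 1·(-16) = 27  (check: 877·(-5) + 163·27 = 16)
  q = 1: r = 7, s = 3 − 1·(-5) = 8, t = -16 − 1·27 = -43  (check: 877·8 + 163·(-43) = 7)
  q = 2: r = 2, s = -5 − 2·8 = -21, t = 27 − 2·(-43) = 113  (check: 877·(-21) + 163·113 = 2)
  q = 3: r = 1, s = 8 − 3·(-21) = 71, t = -43 − 3·113 = -382  (check: 877·71 + 163·(-382) = 1)
The row with r = 1 (the gcd) gives the Bezout coefficients s = 71, t = -382.
Result: 877 · (71) + 163 · (-382) = 1.

gcd(877, 163) = 1; s = 71, t = -382 (check: 877·71 + 163·(-382) = 1).


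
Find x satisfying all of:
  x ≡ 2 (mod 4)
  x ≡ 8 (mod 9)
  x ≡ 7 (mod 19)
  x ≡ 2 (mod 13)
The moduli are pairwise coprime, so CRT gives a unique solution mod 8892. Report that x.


Product of moduli M = 4 · 9 · 19 · 13 = 8892.
Merge one congruence at a time:
  Start: x ≡ 2 (mod 4).
  Combine with x ≡ 8 (mod 9); new modulus lcm = 36.
    Write x = 2 + 4·t and substitute into x ≡ 8 (mod 9): 4·t ≡ 8 − 2 = 6 (mod 9).
    The inverse of 4 mod 9 is 7 (since 4·7 = 28 = 3·9 + 1), so t ≡ 7·6 = 42 ≡ 6 (mod 9).
    Then x = 2 + 4·6 = 26, valid modulo lcm(4, 9) = 36: x ≡ 26 (mod 36).
  Combine with x ≡ 7 (mod 19); new modulus lcm = 684.
    Write x = 26 + 36·t and substitute into x ≡ 7 (mod 19): 36·t ≡ 7 − 26 = -19 (mod 19).
    Reduce coefficients mod 19: 17·t ≡ 0 (mod 19).
    The inverse of 17 mod 19 is 9 (since 17·9 = 153 = 8·19 + 1), so t ≡ 9·0 = 0 ≡ 0 (mod 19).
    Then x = 26 + 36·0 = 26, valid modulo lcm(36, 19) = 684: x ≡ 26 (mod 684).
  Combine with x ≡ 2 (mod 13); new modulus lcm = 8892.
    Write x = 26 + 684·t and substitute into x ≡ 2 (mod 13): 684·t ≡ 2 − 26 = -24 (mod 13).
    Reduce coefficients mod 13: 8·t ≡ 2 (mod 13).
    The inverse of 8 mod 13 is 5 (since 8·5 = 40 = 3·13 + 1), so t ≡ 5·2 = 10 ≡ 10 (mod 13).
    Then x = 26 + 684·10 = 6866, valid modulo lcm(684, 13) = 8892: x ≡ 6866 (mod 8892).
Verify against each original: 6866 mod 4 = 2, 6866 mod 9 = 8, 6866 mod 19 = 7, 6866 mod 13 = 2.

x ≡ 6866 (mod 8892).


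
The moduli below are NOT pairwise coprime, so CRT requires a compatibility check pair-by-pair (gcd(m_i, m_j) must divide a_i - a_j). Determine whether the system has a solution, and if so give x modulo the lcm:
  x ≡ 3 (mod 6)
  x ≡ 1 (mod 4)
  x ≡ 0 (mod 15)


Moduli 6, 4, 15 are not pairwise coprime, so CRT works modulo lcm(m_i) when all pairwise compatibility conditions hold.
Pairwise compatibility: gcd(m_i, m_j) must divide a_i - a_j for every pair.
Merge one congruence at a time:
  Start: x ≡ 3 (mod 6).
  Combine with x ≡ 1 (mod 4): gcd(6, 4) = 2; 1 - 3 = -2, which IS divisible by 2, so compatible.
    Write x = 3 + 6·t and substitute into x ≡ 1 (mod 4): 6·t ≡ 1 − 3 = -2 (mod 4).
    Divide the congruence (and modulus) by g = 2: 3·t ≡ -1 (mod 2).
    Reduce coefficients mod 2: 1·t ≡ 1 (mod 2).
    So t ≡ 1 (mod 2).
    Then x = 3 + 6·1 = 9, valid modulo lcm(6, 4) = 12: x ≡ 9 (mod 12).
  Combine with x ≡ 0 (mod 15): gcd(12, 15) = 3; 0 - 9 = -9, which IS divisible by 3, so compatible.
    Write x = 9 + 12·t and substitute into x ≡ 0 (mod 15): 12·t ≡ 0 − 9 = -9 (mod 15).
    Divide the congruence (and modulus) by g = 3: 4·t ≡ -3 (mod 5).
    Reduce coefficients mod 5: 4·t ≡ 2 (mod 5).
    The inverse of 4 mod 5 is 4 (since 4·4 = 16 = 3·5 + 1), so t ≡ 4·2 = 8 ≡ 3 (mod 5).
    Then x = 9 + 12·3 = 45, valid modulo lcm(12, 15) = 60: x ≡ 45 (mod 60).
Verify: 45 mod 6 = 3, 45 mod 4 = 1, 45 mod 15 = 0.

x ≡ 45 (mod 60).


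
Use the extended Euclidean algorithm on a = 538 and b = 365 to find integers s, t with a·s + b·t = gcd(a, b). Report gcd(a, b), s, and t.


Euclidean algorithm on (538, 365) — divide until remainder is 0:
  538 = 1 · 365 + 173
  365 = 2 · 173 + 19
  173 = 9 · 19 + 2
  19 = 9 · 2 + 1
  2 = 2 · 1 + 0
gcd(538, 365) = 1.
Track Bezout coefficients alongside the remainders: start with r₀ = 538 = a·1 + b·0 (s = 1, t = 0) and r₁ = 365 = a·0 + b·1 (s = 0, t = 1); each new remainder r_{k+1} = r_{k-1} − q_k·r_k inherits s_{k+1} = s_{k-1} − q_k·s_k, t_{k+1} = t_{k-1} − q_k·t_k, so r_k = a·s_k + b·t_k at every step:
  q = 1: r = 173, s = 1 − 1·0 = 1, t = 0 − 1·1 = -1  (check: 538·1 + 365·(-1) = 173)
  q = 2: r = 19, s = 0 − 2·1 = -2, t = 1 − 2·(-1) = 3  (check: 538·(-2) + 365·3 = 19)
  q = 9: r = 2, s = 1 − 9·(-2) = 19, t = -1 − 9·3 = -28  (check: 538·19 + 365·(-28) = 2)
  q = 9: r = 1, s = -2 − 9·19 = -173, t = 3 − 9·(-28) = 255  (check: 538·(-173) + 365·255 = 1)
The row with r = 1 (the gcd) gives the Bezout coefficients s = -173, t = 255.
Result: 538 · (-173) + 365 · (255) = 1.

gcd(538, 365) = 1; s = -173, t = 255 (check: 538·(-173) + 365·255 = 1).


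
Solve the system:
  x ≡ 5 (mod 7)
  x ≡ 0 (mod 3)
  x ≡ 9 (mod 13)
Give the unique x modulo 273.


Moduli 7, 3, 13 are pairwise coprime; by CRT there is a unique solution modulo M = 7 · 3 · 13 = 273.
Solve pairwise, accumulating the modulus:
  Start with x ≡ 5 (mod 7).
  Combine with x ≡ 0 (mod 3): since gcd(7, 3) = 1, we get a unique residue mod 21.
    Write x = 5 + 7·t and substitute into x ≡ 0 (mod 3): 7·t ≡ 0 − 5 = -5 (mod 3).
    Reduce coefficients mod 3: 1·t ≡ 1 (mod 3).
    So t ≡ 1 (mod 3).
    Then x = 5 + 7·1 = 12, valid modulo lcm(7, 3) = 21: x ≡ 12 (mod 21).
  Combine with x ≡ 9 (mod 13): since gcd(21, 13) = 1, we get a unique residue mod 273.
    Write x = 12 + 21·t and substitute into x ≡ 9 (mod 13): 21·t ≡ 9 − 12 = -3 (mod 13).
    Reduce coefficients mod 13: 8·t ≡ 10 (mod 13).
    The inverse of 8 mod 13 is 5 (since 8·5 = 40 = 3·13 + 1), so t ≡ 5·10 = 50 ≡ 11 (mod 13).
    Then x = 12 + 21·11 = 243, valid modulo lcm(21, 13) = 273: x ≡ 243 (mod 273).
Verify: 243 mod 7 = 5 ✓, 243 mod 3 = 0 ✓, 243 mod 13 = 9 ✓.

x ≡ 243 (mod 273).


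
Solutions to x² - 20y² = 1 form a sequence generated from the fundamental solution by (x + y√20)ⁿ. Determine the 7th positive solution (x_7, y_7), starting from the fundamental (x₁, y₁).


Step 1: Find the fundamental solution (x₁, y₁) of x² - 20y² = 1.
  Expand √20 as a continued fraction. a₀ = ⌊√20⌋ = 4; iterate m_{k+1} = d_k·a_k − m_k, d_{k+1} = (20 − m_{k+1}²)/d_k, a_{k+1} = ⌊(a₀ + m_{k+1})/d_{k+1}⌋ (starting m₀ = 0, d₀ = 1), with convergents p_k = a_k·p_{k-1} + p_{k-2}, q_k = a_k·q_{k-1} + q_{k-2} (p₋₁ = 1, q₋₁ = 0):
  k = 0: a₀ = 4; p₀/q₀ = 4/1; p₀² − 20·q₀² = 16 − 20 = -4.
  k = 1: m = 4, d = 4, a = ⌊(4 + 4)/4⌋ = 2; p/q = (2·4 + 1)/(2·1 + 0) = 9/2; p² − 20·q² = 81 − 80 = 1.
  The first convergent with p² − 20·q² = 1 gives the fundamental solution (x₁, y₁) = (9, 2).
Step 2: Apply the recurrence (x_{n+1}, y_{n+1}) = (x₁x_n + 20y₁y_n, x₁y_n + y₁x_n) repeatedly.
  From (x_1, y_1) = (9, 2): x_2 = 9·9 + 20·2·2 = 161; y_2 = 9·2 + 2·9 = 36.
  From (x_2, y_2) = (161, 36): x_3 = 9·161 + 20·2·36 = 2889; y_3 = 9·36 + 2·161 = 646.
  From (x_3, y_3) = (2889, 646): x_4 = 9·2889 + 20·2·646 = 51841; y_4 = 9·646 + 2·2889 = 11592.
  From (x_4, y_4) = (51841, 11592): x_5 = 9·51841 + 20·2·11592 = 930249; y_5 = 9·11592 + 2·51841 = 208010.
  From (x_5, y_5) = (930249, 208010): x_6 = 9·930249 + 20·2·208010 = 16692641; y_6 = 9·208010 + 2·930249 = 3732588.
  From (x_6, y_6) = (16692641, 3732588): x_7 = 9·16692641 + 20·2·3732588 = 299537289; y_7 = 9·3732588 + 2·16692641 = 66978574.
Step 3: Verify x_7² - 20·y_7² = 89722587501469521 - 89722587501469520 = 1 (should be 1). ✓

(x_1, y_1) = (9, 2); (x_7, y_7) = (299537289, 66978574).


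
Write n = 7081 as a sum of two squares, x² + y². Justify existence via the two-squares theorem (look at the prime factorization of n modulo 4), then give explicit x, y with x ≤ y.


Step 1: Factor n = 7081 = 73 · 97.
Step 2: Check the mod-4 condition on each prime factor: 73 ≡ 1 (mod 4), exponent 1; 97 ≡ 1 (mod 4), exponent 1.
All primes ≡ 3 (mod 4) appear to even exponent (or don't appear), so by the two-squares theorem n IS expressible as a sum of two squares.
Step 3: Build a representation. Here n = 73 · 97 is a product of primes ≡ 1 (mod 4). Each prime p ≡ 1 (mod 4) is itself a sum of two squares; find a² by testing p − a² for a perfect square:
  73: 73 − 1² = 72, 73 − 2² = 69, 73 − 3² = 64 = 8² ⇒ 73 = 3² + 8².
  97: 97 − 1² = 96, 97 − 2² = 93, 97 − 3² = 88, 97 − 4² = 81 = 9² ⇒ 97 = 4² + 9².
  Combine using the Brahmagupta–Fibonacci identity (a² + b²)(c² + d²) = (ac − bd)² + (ad + bc)² = (ac + bd)² + (ad − bc)²:
  73 · 97 = 7081: from (3² + 8²)(4² + 9²), take (3·4 − 8·9, 3·9 + 8·4) = (12 − 72, 27 + 32) = (-60, 59); dropping signs (only squares matter) gives (60, 59); check 60² + 59² = 3600 + 3481 = 7081 ✓.
Step 4: Order so x ≤ y and verify: 59² + 60² = 3481 + 3600 = 7081 = n. ✓

n = 7081 = 59² + 60² (one valid representation with x ≤ y).


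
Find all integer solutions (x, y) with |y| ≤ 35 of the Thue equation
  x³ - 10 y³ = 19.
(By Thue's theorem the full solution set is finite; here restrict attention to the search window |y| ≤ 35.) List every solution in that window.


The equation is x³ - 10y³ = 19. For fixed y, x³ = 10·y³ + 19, so a solution requires the RHS to be a perfect cube.
Strategy: iterate y from -35 to 35, compute RHS = 10·y³ + 19, and check whether it is a (positive or negative) perfect cube.
Check small values of y:
  y = 0: RHS = 19 is not a perfect cube.
  y = 1: RHS = 29 is not a perfect cube.
  y = -1: RHS = 9 is not a perfect cube.
  y = 2: RHS = 99 is not a perfect cube.
  y = -2: RHS = -61 is not a perfect cube.
  y = 3: RHS = 289 is not a perfect cube.
  y = -3: RHS = -251 is not a perfect cube.
Continuing the search up to |y| = 35 finds no solutions either.
No (x, y) in the scanned range satisfies the equation.

No integer solutions with |y| ≤ 35.


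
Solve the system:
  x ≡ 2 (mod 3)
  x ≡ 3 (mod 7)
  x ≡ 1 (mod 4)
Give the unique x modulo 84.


Moduli 3, 7, 4 are pairwise coprime; by CRT there is a unique solution modulo M = 3 · 7 · 4 = 84.
Solve pairwise, accumulating the modulus:
  Start with x ≡ 2 (mod 3).
  Combine with x ≡ 3 (mod 7): since gcd(3, 7) = 1, we get a unique residue mod 21.
    Write x = 2 + 3·t and substitute into x ≡ 3 (mod 7): 3·t ≡ 3 − 2 = 1 (mod 7).
    The inverse of 3 mod 7 is 5 (since 3·5 = 15 = 2·7 + 1), so t ≡ 5·1 = 5 ≡ 5 (mod 7).
    Then x = 2 + 3·5 = 17, valid modulo lcm(3, 7) = 21: x ≡ 17 (mod 21).
  Combine with x ≡ 1 (mod 4): since gcd(21, 4) = 1, we get a unique residue mod 84.
    Write x = 17 + 21·t and substitute into x ≡ 1 (mod 4): 21·t ≡ 1 − 17 = -16 (mod 4).
    Reduce coefficients mod 4: 1·t ≡ 0 (mod 4).
    So t ≡ 0 (mod 4).
    Then x = 17 + 21·0 = 17, valid modulo lcm(21, 4) = 84: x ≡ 17 (mod 84).
Verify: 17 mod 3 = 2 ✓, 17 mod 7 = 3 ✓, 17 mod 4 = 1 ✓.

x ≡ 17 (mod 84).


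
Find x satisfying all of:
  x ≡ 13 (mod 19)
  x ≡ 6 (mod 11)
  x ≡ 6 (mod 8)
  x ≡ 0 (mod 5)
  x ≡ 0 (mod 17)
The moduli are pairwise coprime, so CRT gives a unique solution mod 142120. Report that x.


Product of moduli M = 19 · 11 · 8 · 5 · 17 = 142120.
Merge one congruence at a time:
  Start: x ≡ 13 (mod 19).
  Combine with x ≡ 6 (mod 11); new modulus lcm = 209.
    Write x = 13 + 19·t and substitute into x ≡ 6 (mod 11): 19·t ≡ 6 − 13 = -7 (mod 11).
    Reduce coefficients mod 11: 8·t ≡ 4 (mod 11).
    The inverse of 8 mod 11 is 7 (since 8·7 = 56 = 5·11 + 1), so t ≡ 7·4 = 28 ≡ 6 (mod 11).
    Then x = 13 + 19·6 = 127, valid modulo lcm(19, 11) = 209: x ≡ 127 (mod 209).
  Combine with x ≡ 6 (mod 8); new modulus lcm = 1672.
    Write x = 127 + 209·t and substitute into x ≡ 6 (mod 8): 209·t ≡ 6 − 127 = -121 (mod 8).
    Reduce coefficients mod 8: 1·t ≡ 7 (mod 8).
    So t ≡ 7 (mod 8).
    Then x = 127 + 209·7 = 1590, valid modulo lcm(209, 8) = 1672: x ≡ 1590 (mod 1672).
  Combine with x ≡ 0 (mod 5); new modulus lcm = 8360.
    Write x = 1590 + 1672·t and substitute into x ≡ 0 (mod 5): 1672·t ≡ 0 − 1590 = -1590 (mod 5).
    Reduce coefficients mod 5: 2·t ≡ 0 (mod 5).
    The inverse of 2 mod 5 is 3 (since 2·3 = 6 = 1·5 + 1), so t ≡ 3·0 = 0 ≡ 0 (mod 5).
    Then x = 1590 + 1672·0 = 1590, valid modulo lcm(1672, 5) = 8360: x ≡ 1590 (mod 8360).
  Combine with x ≡ 0 (mod 17); new modulus lcm = 142120.
    Write x = 1590 + 8360·t and substitute into x ≡ 0 (mod 17): 8360·t ≡ 0 − 1590 = -1590 (mod 17).
    Reduce coefficients mod 17: 13·t ≡ 8 (mod 17).
    The inverse of 13 mod 17 is 4 (since 13·4 = 52 = 3·17 + 1), so t ≡ 4·8 = 32 ≡ 15 (mod 17).
    Then x = 1590 + 8360·15 = 126990, valid modulo lcm(8360, 17) = 142120: x ≡ 126990 (mod 142120).
Verify against each original: 126990 mod 19 = 13, 126990 mod 11 = 6, 126990 mod 8 = 6, 126990 mod 5 = 0, 126990 mod 17 = 0.

x ≡ 126990 (mod 142120).


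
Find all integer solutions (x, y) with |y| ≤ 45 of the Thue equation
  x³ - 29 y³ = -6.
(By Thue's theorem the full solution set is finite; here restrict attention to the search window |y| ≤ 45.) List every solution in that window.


The equation is x³ - 29y³ = -6. For fixed y, x³ = 29·y³ − 6, so a solution requires the RHS to be a perfect cube.
Strategy: iterate y from -45 to 45, compute RHS = 29·y³ − 6, and check whether it is a (positive or negative) perfect cube.
Check small values of y:
  y = 0: RHS = -6 is not a perfect cube.
  y = 1: RHS = 23 is not a perfect cube.
  y = -1: RHS = -35 is not a perfect cube.
  y = 2: RHS = 226 is not a perfect cube.
  y = -2: RHS = -238 is not a perfect cube.
  y = 3: RHS = 777 is not a perfect cube.
  y = -3: RHS = -789 is not a perfect cube.
Continuing the search up to |y| = 45 finds no solutions either.
No (x, y) in the scanned range satisfies the equation.

No integer solutions with |y| ≤ 45.


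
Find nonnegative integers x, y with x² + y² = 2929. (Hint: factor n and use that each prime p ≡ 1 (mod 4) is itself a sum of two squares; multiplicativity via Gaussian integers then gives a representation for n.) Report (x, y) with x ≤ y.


Step 1: Factor n = 2929 = 29 · 101.
Step 2: Check the mod-4 condition on each prime factor: 29 ≡ 1 (mod 4), exponent 1; 101 ≡ 1 (mod 4), exponent 1.
All primes ≡ 3 (mod 4) appear to even exponent (or don't appear), so by the two-squares theorem n IS expressible as a sum of two squares.
Step 3: Build a representation. Here n = 29 · 101 is a product of primes ≡ 1 (mod 4). Each prime p ≡ 1 (mod 4) is itself a sum of two squares; find a² by testing p − a² for a perfect square:
  29: 29 − 1² = 28, 29 − 2² = 25 = 5² ⇒ 29 = 2² + 5².
  101: 101 − 1² = 100 = 10² ⇒ 101 = 1² + 10².
  Combine using the Brahmagupta–Fibonacci identity (a² + b²)(c² + d²) = (ac − bd)² + (ad + bc)² = (ac + bd)² + (ad − bc)²:
  29 · 101 = 2929: from (2² + 5²)(1² + 10²), take (2·1 − 5·10, 2·10 + 5·1) = (2 − 50, 20 + 5) = (-48, 25); dropping signs (only squares matter) gives (48, 25); check 48² + 25² = 2304 + 625 = 2929 ✓.
Step 4: Order so x ≤ y and verify: 25² + 48² = 625 + 2304 = 2929 = n. ✓

n = 2929 = 25² + 48² (one valid representation with x ≤ y).


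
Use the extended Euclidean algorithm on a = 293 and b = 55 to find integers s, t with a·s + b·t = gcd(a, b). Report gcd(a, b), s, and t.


Euclidean algorithm on (293, 55) — divide until remainder is 0:
  293 = 5 · 55 + 18
  55 = 3 · 18 + 1
  18 = 18 · 1 + 0
gcd(293, 55) = 1.
Track Bezout coefficients alongside the remainders: start with r₀ = 293 = a·1 + b·0 (s = 1, t = 0) and r₁ = 55 = a·0 + b·1 (s = 0, t = 1); each new remainder r_{k+1} = r_{k-1} − q_k·r_k inherits s_{k+1} = s_{k-1} − q_k·s_k, t_{k+1} = t_{k-1} − q_k·t_k, so r_k = a·s_k + b·t_k at every step:
  q = 5: r = 18, s = 1 − 5·0 = 1, t = 0 − 5·1 = -5  (check: 293·1 + 55·(-5) = 18)
  q = 3: r = 1, s = 0 − 3·1 = -3, t = 1 − 3·(-5) = 16  (check: 293·(-3) + 55·16 = 1)
The row with r = 1 (the gcd) gives the Bezout coefficients s = -3, t = 16.
Result: 293 · (-3) + 55 · (16) = 1.

gcd(293, 55) = 1; s = -3, t = 16 (check: 293·(-3) + 55·16 = 1).


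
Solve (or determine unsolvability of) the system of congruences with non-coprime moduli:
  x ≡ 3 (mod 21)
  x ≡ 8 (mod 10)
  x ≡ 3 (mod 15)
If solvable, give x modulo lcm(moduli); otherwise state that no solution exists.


Moduli 21, 10, 15 are not pairwise coprime, so CRT works modulo lcm(m_i) when all pairwise compatibility conditions hold.
Pairwise compatibility: gcd(m_i, m_j) must divide a_i - a_j for every pair.
Merge one congruence at a time:
  Start: x ≡ 3 (mod 21).
  Combine with x ≡ 8 (mod 10): gcd(21, 10) = 1; 8 - 3 = 5, which IS divisible by 1, so compatible.
    Write x = 3 + 21·t and substitute into x ≡ 8 (mod 10): 21·t ≡ 8 − 3 = 5 (mod 10).
    Reduce coefficients mod 10: 1·t ≡ 5 (mod 10).
    So t ≡ 5 (mod 10).
    Then x = 3 + 21·5 = 108, valid modulo lcm(21, 10) = 210: x ≡ 108 (mod 210).
  Combine with x ≡ 3 (mod 15): gcd(210, 15) = 15; 3 - 108 = -105, which IS divisible by 15, so compatible.
    Write x = 108 + 210·t and substitute into x ≡ 3 (mod 15): 210·t ≡ 3 − 108 = -105 (mod 15).
    Divide the congruence (and modulus) by g = 15: 14·t ≡ -7 (mod 1).
    Modulo 1 every t works; take t = 0.
    Then x = 108 + 210·0 = 108, valid modulo lcm(210, 15) = 210: x ≡ 108 (mod 210).
Verify: 108 mod 21 = 3, 108 mod 10 = 8, 108 mod 15 = 3.

x ≡ 108 (mod 210).


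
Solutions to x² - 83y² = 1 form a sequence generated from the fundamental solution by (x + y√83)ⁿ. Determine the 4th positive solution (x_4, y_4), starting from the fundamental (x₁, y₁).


Step 1: Find the fundamental solution (x₁, y₁) of x² - 83y² = 1.
  Expand √83 as a continued fraction. a₀ = ⌊√83⌋ = 9; iterate m_{k+1} = d_k·a_k − m_k, d_{k+1} = (83 − m_{k+1}²)/d_k, a_{k+1} = ⌊(a₀ + m_{k+1})/d_{k+1}⌋ (starting m₀ = 0, d₀ = 1), with convergents p_k = a_k·p_{k-1} + p_{k-2}, q_k = a_k·q_{k-1} + q_{k-2} (p₋₁ = 1, q₋₁ = 0):
  k = 0: a₀ = 9; p₀/q₀ = 9/1; p₀² − 83·q₀² = 81 − 83 = -2.
  k = 1: m = 9, d = 2, a = ⌊(9 + 9)/2⌋ = 9; p/q = (9·9 + 1)/(9·1 + 0) = 82/9; p² − 83·q² = 6724 − 6723 = 1.
  The first convergent with p² − 83·q² = 1 gives the fundamental solution (x₁, y₁) = (82, 9).
Step 2: Apply the recurrence (x_{n+1}, y_{n+1}) = (x₁x_n + 83y₁y_n, x₁y_n + y₁x_n) repeatedly.
  From (x_1, y_1) = (82, 9): x_2 = 82·82 + 83·9·9 = 13447; y_2 = 82·9 + 9·82 = 1476.
  From (x_2, y_2) = (13447, 1476): x_3 = 82·13447 + 83·9·1476 = 2205226; y_3 = 82·1476 + 9·13447 = 242055.
  From (x_3, y_3) = (2205226, 242055): x_4 = 82·2205226 + 83·9·242055 = 361643617; y_4 = 82·242055 + 9·2205226 = 39695544.
Step 3: Verify x_4² - 83·y_4² = 130786105716842689 - 130786105716842688 = 1 (should be 1). ✓

(x_1, y_1) = (82, 9); (x_4, y_4) = (361643617, 39695544).


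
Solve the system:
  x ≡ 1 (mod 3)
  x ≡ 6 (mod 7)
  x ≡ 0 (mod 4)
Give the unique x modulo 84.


Moduli 3, 7, 4 are pairwise coprime; by CRT there is a unique solution modulo M = 3 · 7 · 4 = 84.
Solve pairwise, accumulating the modulus:
  Start with x ≡ 1 (mod 3).
  Combine with x ≡ 6 (mod 7): since gcd(3, 7) = 1, we get a unique residue mod 21.
    Write x = 1 + 3·t and substitute into x ≡ 6 (mod 7): 3·t ≡ 6 − 1 = 5 (mod 7).
    The inverse of 3 mod 7 is 5 (since 3·5 = 15 = 2·7 + 1), so t ≡ 5·5 = 25 ≡ 4 (mod 7).
    Then x = 1 + 3·4 = 13, valid modulo lcm(3, 7) = 21: x ≡ 13 (mod 21).
  Combine with x ≡ 0 (mod 4): since gcd(21, 4) = 1, we get a unique residue mod 84.
    Write x = 13 + 21·t and substitute into x ≡ 0 (mod 4): 21·t ≡ 0 − 13 = -13 (mod 4).
    Reduce coefficients mod 4: 1·t ≡ 3 (mod 4).
    So t ≡ 3 (mod 4).
    Then x = 13 + 21·3 = 76, valid modulo lcm(21, 4) = 84: x ≡ 76 (mod 84).
Verify: 76 mod 3 = 1 ✓, 76 mod 7 = 6 ✓, 76 mod 4 = 0 ✓.

x ≡ 76 (mod 84).


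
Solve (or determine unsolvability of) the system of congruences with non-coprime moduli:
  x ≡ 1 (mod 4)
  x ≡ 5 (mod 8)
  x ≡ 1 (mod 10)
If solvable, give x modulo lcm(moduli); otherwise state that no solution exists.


Moduli 4, 8, 10 are not pairwise coprime, so CRT works modulo lcm(m_i) when all pairwise compatibility conditions hold.
Pairwise compatibility: gcd(m_i, m_j) must divide a_i - a_j for every pair.
Merge one congruence at a time:
  Start: x ≡ 1 (mod 4).
  Combine with x ≡ 5 (mod 8): gcd(4, 8) = 4; 5 - 1 = 4, which IS divisible by 4, so compatible.
    Write x = 1 + 4·t and substitute into x ≡ 5 (mod 8): 4·t ≡ 5 − 1 = 4 (mod 8).
    Divide the congruence (and modulus) by g = 4: 1·t ≡ 1 (mod 2).
    So t ≡ 1 (mod 2).
    Then x = 1 + 4·1 = 5, valid modulo lcm(4, 8) = 8: x ≡ 5 (mod 8).
  Combine with x ≡ 1 (mod 10): gcd(8, 10) = 2; 1 - 5 = -4, which IS divisible by 2, so compatible.
    Write x = 5 + 8·t and substitute into x ≡ 1 (mod 10): 8·t ≡ 1 − 5 = -4 (mod 10).
    Divide the congruence (and modulus) by g = 2: 4·t ≡ -2 (mod 5).
    Reduce coefficients mod 5: 4·t ≡ 3 (mod 5).
    The inverse of 4 mod 5 is 4 (since 4·4 = 16 = 3·5 + 1), so t ≡ 4·3 = 12 ≡ 2 (mod 5).
    Then x = 5 + 8·2 = 21, valid modulo lcm(8, 10) = 40: x ≡ 21 (mod 40).
Verify: 21 mod 4 = 1, 21 mod 8 = 5, 21 mod 10 = 1.

x ≡ 21 (mod 40).


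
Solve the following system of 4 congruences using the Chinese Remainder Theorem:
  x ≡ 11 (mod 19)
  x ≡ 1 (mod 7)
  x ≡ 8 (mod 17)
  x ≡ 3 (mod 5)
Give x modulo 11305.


Product of moduli M = 19 · 7 · 17 · 5 = 11305.
Merge one congruence at a time:
  Start: x ≡ 11 (mod 19).
  Combine with x ≡ 1 (mod 7); new modulus lcm = 133.
    Write x = 11 + 19·t and substitute into x ≡ 1 (mod 7): 19·t ≡ 1 − 11 = -10 (mod 7).
    Reduce coefficients mod 7: 5·t ≡ 4 (mod 7).
    The inverse of 5 mod 7 is 3 (since 5·3 = 15 = 2·7 + 1), so t ≡ 3·4 = 12 ≡ 5 (mod 7).
    Then x = 11 + 19·5 = 106, valid modulo lcm(19, 7) = 133: x ≡ 106 (mod 133).
  Combine with x ≡ 8 (mod 17); new modulus lcm = 2261.
    Write x = 106 + 133·t and substitute into x ≡ 8 (mod 17): 133·t ≡ 8 − 106 = -98 (mod 17).
    Reduce coefficients mod 17: 14·t ≡ 4 (mod 17).
    The inverse of 14 mod 17 is 11 (since 14·11 = 154 = 9·17 + 1), so t ≡ 11·4 = 44 ≡ 10 (mod 17).
    Then x = 106 + 133·10 = 1436, valid modulo lcm(133, 17) = 2261: x ≡ 1436 (mod 2261).
  Combine with x ≡ 3 (mod 5); new modulus lcm = 11305.
    Write x = 1436 + 2261·t and substitute into x ≡ 3 (mod 5): 2261·t ≡ 3 − 1436 = -1433 (mod 5).
    Reduce coefficients mod 5: 1·t ≡ 2 (mod 5).
    So t ≡ 2 (mod 5).
    Then x = 1436 + 2261·2 = 5958, valid modulo lcm(2261, 5) = 11305: x ≡ 5958 (mod 11305).
Verify against each original: 5958 mod 19 = 11, 5958 mod 7 = 1, 5958 mod 17 = 8, 5958 mod 5 = 3.

x ≡ 5958 (mod 11305).


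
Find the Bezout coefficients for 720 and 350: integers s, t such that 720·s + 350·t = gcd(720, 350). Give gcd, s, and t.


Euclidean algorithm on (720, 350) — divide until remainder is 0:
  720 = 2 · 350 + 20
  350 = 17 · 20 + 10
  20 = 2 · 10 + 0
gcd(720, 350) = 10.
Track Bezout coefficients alongside the remainders: start with r₀ = 720 = a·1 + b·0 (s = 1, t = 0) and r₁ = 350 = a·0 + b·1 (s = 0, t = 1); each new remainder r_{k+1} = r_{k-1} − q_k·r_k inherits s_{k+1} = s_{k-1} − q_k·s_k, t_{k+1} = t_{k-1} − q_k·t_k, so r_k = a·s_k + b·t_k at every step:
  q = 2: r = 20, s = 1 − 2·0 = 1, t = 0 − 2·1 = -2  (check: 720·1 + 350·(-2) = 20)
  q = 17: r = 10, s = 0 − 17·1 = -17, t = 1 − 17·(-2) = 35  (check: 720·(-17) + 350·35 = 10)
The row with r = 10 (the gcd) gives the Bezout coefficients s = -17, t = 35.
Result: 720 · (-17) + 350 · (35) = 10.

gcd(720, 350) = 10; s = -17, t = 35 (check: 720·(-17) + 350·35 = 10).


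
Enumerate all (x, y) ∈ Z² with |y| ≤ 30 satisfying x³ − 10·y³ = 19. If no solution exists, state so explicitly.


The equation is x³ - 10y³ = 19. For fixed y, x³ = 10·y³ + 19, so a solution requires the RHS to be a perfect cube.
Strategy: iterate y from -30 to 30, compute RHS = 10·y³ + 19, and check whether it is a (positive or negative) perfect cube.
Check small values of y:
  y = 0: RHS = 19 is not a perfect cube.
  y = 1: RHS = 29 is not a perfect cube.
  y = -1: RHS = 9 is not a perfect cube.
  y = 2: RHS = 99 is not a perfect cube.
  y = -2: RHS = -61 is not a perfect cube.
  y = 3: RHS = 289 is not a perfect cube.
  y = -3: RHS = -251 is not a perfect cube.
Continuing the search up to |y| = 30 finds no solutions either.
No (x, y) in the scanned range satisfies the equation.

No integer solutions with |y| ≤ 30.


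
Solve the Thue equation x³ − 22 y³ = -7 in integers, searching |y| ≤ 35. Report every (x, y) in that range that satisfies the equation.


The equation is x³ - 22y³ = -7. For fixed y, x³ = 22·y³ − 7, so a solution requires the RHS to be a perfect cube.
Strategy: iterate y from -35 to 35, compute RHS = 22·y³ − 7, and check whether it is a (positive or negative) perfect cube.
Check small values of y:
  y = 0: RHS = -7 is not a perfect cube.
  y = 1: RHS = 15 is not a perfect cube.
  y = -1: RHS = -29 is not a perfect cube.
  y = 2: RHS = 169 is not a perfect cube.
  y = -2: RHS = -183 is not a perfect cube.
  y = 3: RHS = 587 is not a perfect cube.
  y = -3: RHS = -601 is not a perfect cube.
Continuing the search up to |y| = 35 finds no solutions either.
No (x, y) in the scanned range satisfies the equation.

No integer solutions with |y| ≤ 35.


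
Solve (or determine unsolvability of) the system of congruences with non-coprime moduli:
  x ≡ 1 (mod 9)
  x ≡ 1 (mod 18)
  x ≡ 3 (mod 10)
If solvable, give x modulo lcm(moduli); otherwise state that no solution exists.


Moduli 9, 18, 10 are not pairwise coprime, so CRT works modulo lcm(m_i) when all pairwise compatibility conditions hold.
Pairwise compatibility: gcd(m_i, m_j) must divide a_i - a_j for every pair.
Merge one congruence at a time:
  Start: x ≡ 1 (mod 9).
  Combine with x ≡ 1 (mod 18): gcd(9, 18) = 9; 1 - 1 = 0, which IS divisible by 9, so compatible.
    Write x = 1 + 9·t and substitute into x ≡ 1 (mod 18): 9·t ≡ 1 − 1 = 0 (mod 18).
    Divide the congruence (and modulus) by g = 9: 1·t ≡ 0 (mod 2).
    So t ≡ 0 (mod 2).
    Then x = 1 + 9·0 = 1, valid modulo lcm(9, 18) = 18: x ≡ 1 (mod 18).
  Combine with x ≡ 3 (mod 10): gcd(18, 10) = 2; 3 - 1 = 2, which IS divisible by 2, so compatible.
    Write x = 1 + 18·t and substitute into x ≡ 3 (mod 10): 18·t ≡ 3 − 1 = 2 (mod 10).
    Divide the congruence (and modulus) by g = 2: 9·t ≡ 1 (mod 5).
    Reduce coefficients mod 5: 4·t ≡ 1 (mod 5).
    The inverse of 4 mod 5 is 4 (since 4·4 = 16 = 3·5 + 1), so t ≡ 4·1 = 4 ≡ 4 (mod 5).
    Then x = 1 + 18·4 = 73, valid modulo lcm(18, 10) = 90: x ≡ 73 (mod 90).
Verify: 73 mod 9 = 1, 73 mod 18 = 1, 73 mod 10 = 3.

x ≡ 73 (mod 90).


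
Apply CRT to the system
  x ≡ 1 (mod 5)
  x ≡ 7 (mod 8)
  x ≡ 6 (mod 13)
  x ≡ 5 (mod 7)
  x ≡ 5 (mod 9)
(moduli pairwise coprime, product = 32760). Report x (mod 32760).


Product of moduli M = 5 · 8 · 13 · 7 · 9 = 32760.
Merge one congruence at a time:
  Start: x ≡ 1 (mod 5).
  Combine with x ≡ 7 (mod 8); new modulus lcm = 40.
    Write x = 1 + 5·t and substitute into x ≡ 7 (mod 8): 5·t ≡ 7 − 1 = 6 (mod 8).
    The inverse of 5 mod 8 is 5 (since 5·5 = 25 = 3·8 + 1), so t ≡ 5·6 = 30 ≡ 6 (mod 8).
    Then x = 1 + 5·6 = 31, valid modulo lcm(5, 8) = 40: x ≡ 31 (mod 40).
  Combine with x ≡ 6 (mod 13); new modulus lcm = 520.
    Write x = 31 + 40·t and substitute into x ≡ 6 (mod 13): 40·t ≡ 6 − 31 = -25 (mod 13).
    Reduce coefficients mod 13: 1·t ≡ 1 (mod 13).
    So t ≡ 1 (mod 13).
    Then x = 31 + 40·1 = 71, valid modulo lcm(40, 13) = 520: x ≡ 71 (mod 520).
  Combine with x ≡ 5 (mod 7); new modulus lcm = 3640.
    Write x = 71 + 520·t and substitute into x ≡ 5 (mod 7): 520·t ≡ 5 − 71 = -66 (mod 7).
    Reduce coefficients mod 7: 2·t ≡ 4 (mod 7).
    The inverse of 2 mod 7 is 4 (since 2·4 = 8 = 1·7 + 1), so t ≡ 4·4 = 16 ≡ 2 (mod 7).
    Then x = 71 + 520·2 = 1111, valid modulo lcm(520, 7) = 3640: x ≡ 1111 (mod 3640).
  Combine with x ≡ 5 (mod 9); new modulus lcm = 32760.
    Write x = 1111 + 3640·t and substitute into x ≡ 5 (mod 9): 3640·t ≡ 5 − 1111 = -1106 (mod 9).
    Reduce coefficients mod 9: 4·t ≡ 1 (mod 9).
    The inverse of 4 mod 9 is 7 (since 4·7 = 28 = 3·9 + 1), so t ≡ 7·1 = 7 ≡ 7 (mod 9).
    Then x = 1111 + 3640·7 = 26591, valid modulo lcm(3640, 9) = 32760: x ≡ 26591 (mod 32760).
Verify against each original: 26591 mod 5 = 1, 26591 mod 8 = 7, 26591 mod 13 = 6, 26591 mod 7 = 5, 26591 mod 9 = 5.

x ≡ 26591 (mod 32760).


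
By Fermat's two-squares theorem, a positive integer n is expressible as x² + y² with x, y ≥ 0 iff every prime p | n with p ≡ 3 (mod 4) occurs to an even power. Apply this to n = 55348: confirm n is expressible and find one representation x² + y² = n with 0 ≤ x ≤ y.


Step 1: Factor n = 55348 = 2^2 · 101 · 137.
Step 2: Check the mod-4 condition on each prime factor: 2 = 2 (special); 101 ≡ 1 (mod 4), exponent 1; 137 ≡ 1 (mod 4), exponent 1.
All primes ≡ 3 (mod 4) appear to even exponent (or don't appear), so by the two-squares theorem n IS expressible as a sum of two squares.
Step 3: Build a representation. Group n = k² · m with k = 2 and m = 101 · 137 = 13837 (a product of primes ≡ 1 (mod 4)); a representation of m scales to one of n via (k·x)² + (k·y)² = k²(x² + y²). Each prime p ≡ 1 (mod 4) is itself a sum of two squares; find a² by testing p − a² for a perfect square:
  101: 101 − 1² = 100 = 10² ⇒ 101 = 1² + 10².
  137: 137 − 1² = 136, 137 − 2² = 133, 137 − 3² = 128, 137 − 4² = 121 = 11² ⇒ 137 = 4² + 11².
  Combine using the Brahmagupta–Fibonacci identity (a² + b²)(c² + d²) = (ac − bd)² + (ad + bc)² = (ac + bd)² + (ad − bc)²:
  101 · 137 = 13837: from (1² + 10²)(4² + 11²), take (1·4 − 10·11, 1·11 + 10·4) = (4 − 110, 11 + 40) = (-106, 51); dropping signs (only squares matter) gives (106, 51); check 106² + 51² = 11236 + 2601 = 13837 ✓.
  Scale by k = 2: (2·106, 2·51) = (212, 102).
Step 4: Order so x ≤ y and verify: 102² + 212² = 10404 + 44944 = 55348 = n. ✓

n = 55348 = 102² + 212² (one valid representation with x ≤ y).
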